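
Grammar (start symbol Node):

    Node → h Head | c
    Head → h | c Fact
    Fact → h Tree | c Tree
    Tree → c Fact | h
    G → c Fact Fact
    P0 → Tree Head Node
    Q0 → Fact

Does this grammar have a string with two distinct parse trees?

Unambiguous

(G, P0, Q0 are unreachable from Node, so their rules don't affect L(Node).) Restricted to the reachable nonterminals, every rule has the form A → t or A → t B, and no two rules for the same A share a first terminal. The grammar encodes a DFA — one run per string.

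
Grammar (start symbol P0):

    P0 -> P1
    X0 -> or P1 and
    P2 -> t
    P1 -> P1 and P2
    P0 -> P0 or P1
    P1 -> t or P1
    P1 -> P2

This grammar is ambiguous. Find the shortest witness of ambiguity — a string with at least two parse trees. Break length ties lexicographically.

length 1: no string has ≥2 trees
length 3: t or t has 2 parse trees

Two derivations of t or t:
  P0 ⇒ P1 ⇒ t or P1 ⇒ t or P2 ⇒ t or t
  P0 ⇒ P0 or P1 ⇒ P1 or P1 ⇒ P2 or P1 ⇒ t or P1 ⇒ t or P2 ⇒ t or t

t or t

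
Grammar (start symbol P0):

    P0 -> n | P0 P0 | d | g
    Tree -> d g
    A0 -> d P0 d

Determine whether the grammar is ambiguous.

Ambiguous

Witness: d d d

Derivation 1: P0 ⇒ P0 P0 ⇒ P0 P0 P0 ⇒ d P0 P0 ⇒ d d P0 ⇒ d d d
Derivation 2: P0 ⇒ P0 P0 ⇒ d P0 ⇒ d P0 P0 ⇒ d d P0 ⇒ d d d

Two distinct leftmost derivations for the same string.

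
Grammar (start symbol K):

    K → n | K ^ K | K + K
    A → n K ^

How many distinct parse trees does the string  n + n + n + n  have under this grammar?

Parse trees for n + n + n + n:
  [K [K n] + [K [K n] + [K [K n] + [K n]]]]
  [K [K n] + [K [K [K n] + [K n]] + [K n]]]
  [K [K [K n] + [K n]] + [K [K n] + [K n]]]
  [K [K [K n] + [K [K n] + [K n]]] + [K n]]
  [K [K [K [K n] + [K n]] + [K n]] + [K n]]

5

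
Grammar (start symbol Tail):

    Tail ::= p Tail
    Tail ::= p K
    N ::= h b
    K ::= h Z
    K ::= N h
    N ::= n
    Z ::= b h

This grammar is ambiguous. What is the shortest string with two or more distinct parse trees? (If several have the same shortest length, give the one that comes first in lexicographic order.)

p h b h

length 3: no string has ≥2 trees
length 4: p h b h has 2 parse trees

Two derivations of p h b h:
  Tail ⇒ p K ⇒ p h Z ⇒ p h b h
  Tail ⇒ p K ⇒ p N h ⇒ p h b h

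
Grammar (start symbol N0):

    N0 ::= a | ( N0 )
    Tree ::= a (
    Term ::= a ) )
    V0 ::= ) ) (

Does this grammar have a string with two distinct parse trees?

(Tree, Term, V0 are unreachable from N0, so their rules don't affect L(N0).) L(N0) is { openⁿ atom closeⁿ : n ≥ 0 }. The bracket depth fixes n, and the derivation is forced at every step.

Unambiguous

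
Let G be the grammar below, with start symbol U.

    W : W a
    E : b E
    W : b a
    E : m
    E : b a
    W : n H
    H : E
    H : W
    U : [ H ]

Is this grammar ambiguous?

Witness: [ b a ]

Derivation 1: U ⇒ [ H ] ⇒ [ E ] ⇒ [ b a ]
Derivation 2: U ⇒ [ H ] ⇒ [ W ] ⇒ [ b a ]

Two distinct leftmost derivations for the same string.

Ambiguous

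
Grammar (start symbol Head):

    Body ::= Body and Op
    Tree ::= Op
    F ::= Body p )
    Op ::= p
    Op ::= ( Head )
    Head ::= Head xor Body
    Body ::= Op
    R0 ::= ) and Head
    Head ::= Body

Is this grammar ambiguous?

Only Head, Body, Op are reachable from Head; ignoring the rest: Head → Head xor Body | Body  ;  Body → Body and Op | Op  — a left-associative chain with Op at the bottom. Each string factors uniquely by precedence.

Unambiguous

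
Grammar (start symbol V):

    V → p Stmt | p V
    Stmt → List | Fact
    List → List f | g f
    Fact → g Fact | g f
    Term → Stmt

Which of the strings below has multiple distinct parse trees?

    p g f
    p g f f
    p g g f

p g f

p g f: 2 trees
p g f f: 1 tree
p g g f: 1 tree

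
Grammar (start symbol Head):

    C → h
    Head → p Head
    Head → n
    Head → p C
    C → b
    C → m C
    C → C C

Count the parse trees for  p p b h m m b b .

Parse trees for p p b h m m b b (showing first 6 of 9):
  [Head p [Head p [C [C b] [C [C h] [C m [C m [C [C b] [C b]]]]]]]]
  [Head p [Head p [C [C b] [C [C h] [C m [C [C m [C b]] [C b]]]]]]]
  [Head p [Head p [C [C b] [C [C h] [C [C m [C m [C b]]] [C b]]]]]]
  [Head p [Head p [C [C b] [C [C [C h] [C m [C m [C b]]]] [C b]]]]]
  [Head p [Head p [C [C [C b] [C h]] [C m [C m [C [C b] [C b]]]]]]]
  [Head p [Head p [C [C [C b] [C h]] [C m [C [C m [C b]] [C b]]]]]]

9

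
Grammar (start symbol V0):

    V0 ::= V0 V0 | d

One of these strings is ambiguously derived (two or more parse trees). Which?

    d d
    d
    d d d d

d d: 1 tree
d: 1 tree
d d d d: 5 trees

d d d d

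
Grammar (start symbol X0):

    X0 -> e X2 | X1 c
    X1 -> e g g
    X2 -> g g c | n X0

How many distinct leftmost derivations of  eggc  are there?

2

Parse trees for eggc:
  [X0 e [X2 g g c]]
  [X0 [X1 e g g] c]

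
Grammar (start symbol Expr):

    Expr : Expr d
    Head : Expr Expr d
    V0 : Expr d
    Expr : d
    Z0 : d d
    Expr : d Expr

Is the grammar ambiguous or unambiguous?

Witness: d d

Derivation 1: Expr ⇒ Expr d ⇒ d d
Derivation 2: Expr ⇒ d Expr ⇒ d d

Two distinct leftmost derivations for the same string.

Ambiguous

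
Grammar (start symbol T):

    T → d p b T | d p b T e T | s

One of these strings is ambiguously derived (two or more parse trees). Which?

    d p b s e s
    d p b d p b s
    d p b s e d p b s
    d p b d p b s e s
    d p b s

d p b d p b s e s

d p b s e s: 1 tree
d p b d p b s: 1 tree
d p b s e d p b s: 1 tree
d p b d p b s e s: 2 trees
d p b s: 1 tree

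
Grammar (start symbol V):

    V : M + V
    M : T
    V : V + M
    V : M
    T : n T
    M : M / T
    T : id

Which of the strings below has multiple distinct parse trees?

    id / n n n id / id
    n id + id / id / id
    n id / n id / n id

n id + id / id / id

id / n n n id / id: 1 tree
n id + id / id / id: 2 trees
n id / n id / n id: 1 tree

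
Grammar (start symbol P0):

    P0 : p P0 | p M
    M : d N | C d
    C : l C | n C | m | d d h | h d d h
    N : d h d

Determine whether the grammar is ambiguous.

Ambiguous

Witness: p d d h d

Derivation 1: P0 ⇒ p M ⇒ p d N ⇒ p d d h d
Derivation 2: P0 ⇒ p M ⇒ p C d ⇒ p d d h d

Two distinct leftmost derivations for the same string.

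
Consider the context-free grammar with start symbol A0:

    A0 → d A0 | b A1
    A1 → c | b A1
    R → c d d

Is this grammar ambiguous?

Unambiguous

(R is unreachable from A0, so its rules don't affect L(A0).) Each reachable nonterminal has at most one production per leading terminal, and all productions are right-linear; the derivation is determined token-by-token.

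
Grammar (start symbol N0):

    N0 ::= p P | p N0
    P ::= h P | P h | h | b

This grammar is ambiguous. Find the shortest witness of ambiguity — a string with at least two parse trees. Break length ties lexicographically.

p h h

length 2: no string has ≥2 trees
length 3: p h h has 2 parse trees

Two derivations of p h h:
  N0 ⇒ p P ⇒ p h P ⇒ p h h
  N0 ⇒ p P ⇒ p P h ⇒ p h h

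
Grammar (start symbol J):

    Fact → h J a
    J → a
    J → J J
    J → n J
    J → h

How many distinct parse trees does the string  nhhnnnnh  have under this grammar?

5

Parse trees for nhhnnnnh:
  [J [J n [J h]] [J [J h] [J n [J n [J n [J n [J h]]]]]]]
  [J [J [J n [J h]] [J h]] [J n [J n [J n [J n [J h]]]]]]
  [J [J n [J [J h] [J h]]] [J n [J n [J n [J n [J h]]]]]]
  [J n [J [J h] [J [J h] [J n [J n [J n [J n [J h]]]]]]]]
  [J n [J [J [J h] [J h]] [J n [J n [J n [J n [J h]]]]]]]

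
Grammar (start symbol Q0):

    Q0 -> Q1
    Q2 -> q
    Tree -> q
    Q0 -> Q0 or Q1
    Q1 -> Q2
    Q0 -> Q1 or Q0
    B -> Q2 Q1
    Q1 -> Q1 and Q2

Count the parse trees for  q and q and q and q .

Parse trees for q and q and q and q:
  [Q0 [Q1 [Q1 [Q1 [Q1 [Q2 q]] and [Q2 q]] and [Q2 q]] and [Q2 q]]]

1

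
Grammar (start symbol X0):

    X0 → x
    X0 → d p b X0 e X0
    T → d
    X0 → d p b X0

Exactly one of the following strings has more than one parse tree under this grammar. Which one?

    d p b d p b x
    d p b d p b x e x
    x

d p b d p b x: 1 tree
d p b d p b x e x: 2 trees
x: 1 tree

d p b d p b x e x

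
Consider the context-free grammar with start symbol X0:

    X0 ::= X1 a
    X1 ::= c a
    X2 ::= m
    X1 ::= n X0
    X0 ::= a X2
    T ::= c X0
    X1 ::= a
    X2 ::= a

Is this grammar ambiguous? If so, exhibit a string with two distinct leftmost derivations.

Witness: a a

Derivation 1: X0 ⇒ X1 a ⇒ a a
Derivation 2: X0 ⇒ a X2 ⇒ a a

Two distinct leftmost derivations for the same string.

Ambiguous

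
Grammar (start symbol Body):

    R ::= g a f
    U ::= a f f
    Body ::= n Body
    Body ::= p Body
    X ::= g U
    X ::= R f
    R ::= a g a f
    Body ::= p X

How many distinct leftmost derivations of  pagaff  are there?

1

Parse trees for pagaff:
  [Body p [X [R a g a f] f]]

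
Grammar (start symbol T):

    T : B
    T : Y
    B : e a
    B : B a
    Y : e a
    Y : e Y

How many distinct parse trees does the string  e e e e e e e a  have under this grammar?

1

Parse trees for e e e e e e e a:
  [T [Y e [Y e [Y e [Y e [Y e [Y e [Y e a]]]]]]]]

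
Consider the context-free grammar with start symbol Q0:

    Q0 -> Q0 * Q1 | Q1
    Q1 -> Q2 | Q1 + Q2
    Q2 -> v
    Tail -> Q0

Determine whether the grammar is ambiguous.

Unambiguous

Only Q0, Q1, Q2 are reachable from Q0; ignoring the rest: The grammar is stratified — Q0 handles '*' (left-recursive), Q1 handles '+', Q2 atoms. Each operator has a fixed associativity and precedence level, so every string has one parse.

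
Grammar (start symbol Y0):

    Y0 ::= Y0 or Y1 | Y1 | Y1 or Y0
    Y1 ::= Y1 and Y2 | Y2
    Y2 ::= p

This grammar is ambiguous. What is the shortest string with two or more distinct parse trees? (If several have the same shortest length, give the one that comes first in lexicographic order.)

p or p

length 1: no string has ≥2 trees
length 3: p or p has 2 parse trees

Two derivations of p or p:
  Y0 ⇒ Y0 or Y1 ⇒ Y1 or Y1 ⇒ Y2 or Y1 ⇒ p or Y1 ⇒ p or Y2 ⇒ p or p
  Y0 ⇒ Y1 or Y0 ⇒ Y2 or Y0 ⇒ p or Y0 ⇒ p or Y1 ⇒ p or Y2 ⇒ p or p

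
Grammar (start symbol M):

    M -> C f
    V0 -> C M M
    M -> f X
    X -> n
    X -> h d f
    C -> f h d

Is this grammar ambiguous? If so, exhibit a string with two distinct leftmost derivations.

Ambiguous

Witness: f h d f

Derivation 1: M ⇒ C f ⇒ f h d f
Derivation 2: M ⇒ f X ⇒ f h d f

Two distinct leftmost derivations for the same string.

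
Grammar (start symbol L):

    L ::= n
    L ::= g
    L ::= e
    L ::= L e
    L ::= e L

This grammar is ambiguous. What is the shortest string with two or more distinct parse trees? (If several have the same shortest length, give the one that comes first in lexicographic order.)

length 1: no string has ≥2 trees
length 2: e e has 2 parse trees

Two derivations of e e:
  L ⇒ L e ⇒ e e
  L ⇒ e L ⇒ e e

e e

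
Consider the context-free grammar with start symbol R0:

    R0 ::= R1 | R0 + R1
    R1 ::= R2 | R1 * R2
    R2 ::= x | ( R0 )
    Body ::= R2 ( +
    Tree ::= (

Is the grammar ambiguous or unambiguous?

Unambiguous

(Body, Tree are unreachable from R0, so their rules don't affect L(R0).) This is a standard precedence ladder (R0 over R1 over R2), with each level left-recursive on its own operator ('+' at R0, '*' at R1). That structure is LR(1), hence unambiguous.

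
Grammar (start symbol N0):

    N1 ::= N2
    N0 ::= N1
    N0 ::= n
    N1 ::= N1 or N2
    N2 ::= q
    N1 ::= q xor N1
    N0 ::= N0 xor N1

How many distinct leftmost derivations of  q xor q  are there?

Parse trees for q xor q:
  [N0 [N1 q xor [N1 [N2 q]]]]
  [N0 [N0 [N1 [N2 q]]] xor [N1 [N2 q]]]

2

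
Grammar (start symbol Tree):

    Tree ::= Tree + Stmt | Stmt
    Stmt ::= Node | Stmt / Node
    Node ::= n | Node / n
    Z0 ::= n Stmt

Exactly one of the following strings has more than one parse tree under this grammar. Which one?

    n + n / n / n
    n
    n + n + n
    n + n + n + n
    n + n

n + n / n / n: 4 trees
n: 1 tree
n + n + n: 1 tree
n + n + n + n: 1 tree
n + n: 1 tree

n + n / n / n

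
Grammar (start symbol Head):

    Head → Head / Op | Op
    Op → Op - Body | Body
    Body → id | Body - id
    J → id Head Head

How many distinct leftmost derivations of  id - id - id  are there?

4

Parse trees for id - id - id:
  [Head [Op [Op [Body id]] - [Body [Body id] - id]]]
  [Head [Op [Op [Op [Body id]] - [Body id]] - [Body id]]]
  [Head [Op [Op [Body [Body id] - id]] - [Body id]]]
  [Head [Op [Body [Body [Body id] - id] - id]]]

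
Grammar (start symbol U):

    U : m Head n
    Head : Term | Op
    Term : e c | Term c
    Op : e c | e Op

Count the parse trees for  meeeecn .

Parse trees for meeeecn:
  [U m [Head [Op e [Op e [Op e [Op e c]]]]] n]

1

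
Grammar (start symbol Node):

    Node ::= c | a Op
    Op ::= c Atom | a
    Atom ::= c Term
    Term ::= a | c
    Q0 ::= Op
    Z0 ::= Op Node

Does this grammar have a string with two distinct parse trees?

Only Node, Op, Atom, Term are reachable from Node; ignoring the rest: Each reachable nonterminal has at most one production per leading terminal, and all productions are right-linear; the derivation is determined token-by-token.

Unambiguous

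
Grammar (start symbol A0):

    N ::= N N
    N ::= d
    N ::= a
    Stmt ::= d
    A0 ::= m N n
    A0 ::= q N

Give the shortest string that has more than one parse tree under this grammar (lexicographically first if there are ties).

length 2: no string has ≥2 trees
length 3: no string has ≥2 trees
length 4: q a a a has 2 parse trees

Two derivations of q a a a:
  A0 ⇒ q N ⇒ q N N ⇒ q N N N ⇒ q a N N ⇒ q a a N ⇒ q a a a
  A0 ⇒ q N ⇒ q N N ⇒ q a N ⇒ q a N N ⇒ q a a N ⇒ q a a a

q a a a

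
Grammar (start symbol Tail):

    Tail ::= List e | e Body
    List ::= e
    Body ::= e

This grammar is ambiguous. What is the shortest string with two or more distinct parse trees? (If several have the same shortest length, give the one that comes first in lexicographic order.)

length 2: e e has 2 parse trees

Two derivations of e e:
  Tail ⇒ List e ⇒ e e
  Tail ⇒ e Body ⇒ e e

e e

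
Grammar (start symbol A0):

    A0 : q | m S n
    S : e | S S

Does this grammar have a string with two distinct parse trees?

Ambiguous

Witness: m e e e n

Derivation 1: A0 ⇒ m S n ⇒ m S S n ⇒ m e S n ⇒ m e S S n ⇒ m e e S n ⇒ m e e e n
Derivation 2: A0 ⇒ m S n ⇒ m S S n ⇒ m S S S n ⇒ m e S S n ⇒ m e e S n ⇒ m e e e n

Two distinct leftmost derivations for the same string.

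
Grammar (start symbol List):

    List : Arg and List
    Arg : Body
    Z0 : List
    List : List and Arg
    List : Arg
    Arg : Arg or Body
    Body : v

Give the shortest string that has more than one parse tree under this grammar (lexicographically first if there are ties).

length 1: no string has ≥2 trees
length 3: v and v has 2 parse trees

Two derivations of v and v:
  List ⇒ Arg and List ⇒ Body and List ⇒ v and List ⇒ v and Arg ⇒ v and Body ⇒ v and v
  List ⇒ List and Arg ⇒ Arg and Arg ⇒ Body and Arg ⇒ v and Arg ⇒ v and Body ⇒ v and v

v and v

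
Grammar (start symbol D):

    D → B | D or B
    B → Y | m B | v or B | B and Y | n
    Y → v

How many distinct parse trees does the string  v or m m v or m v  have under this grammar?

4

Parse trees for v or m m v or m v:
  [D [B v or [B m [B m [B v or [B m [B [Y v]]]]]]]]
  [D [D [B [Y v]]] or [B m [B m [B v or [B m [B [Y v]]]]]]]
  [D [D [B v or [B m [B m [B [Y v]]]]]] or [B m [B [Y v]]]]
  [D [D [D [B [Y v]]] or [B m [B m [B [Y v]]]]] or [B m [B [Y v]]]]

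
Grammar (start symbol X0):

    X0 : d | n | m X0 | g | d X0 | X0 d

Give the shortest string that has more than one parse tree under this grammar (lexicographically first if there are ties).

d d

length 1: no string has ≥2 trees
length 2: d d has 2 parse trees

Two derivations of d d:
  X0 ⇒ d X0 ⇒ d d
  X0 ⇒ X0 d ⇒ d d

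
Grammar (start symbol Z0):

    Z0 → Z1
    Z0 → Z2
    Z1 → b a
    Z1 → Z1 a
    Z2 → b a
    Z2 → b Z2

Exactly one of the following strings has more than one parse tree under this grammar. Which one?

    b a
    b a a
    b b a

b a: 2 trees
b a a: 1 tree
b b a: 1 tree

b a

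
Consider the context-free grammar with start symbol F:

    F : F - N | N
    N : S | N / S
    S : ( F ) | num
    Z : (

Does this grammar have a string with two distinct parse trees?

(Z is unreachable from F, so its rules don't affect L(F).) The grammar is stratified — F handles '-' (left-recursive), N handles '/', S atoms. Each operator has a fixed associativity and precedence level, so every string has one parse.

Unambiguous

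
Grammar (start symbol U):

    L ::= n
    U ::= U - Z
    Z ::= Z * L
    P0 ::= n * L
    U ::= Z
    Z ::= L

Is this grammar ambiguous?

Only U, Z, L are reachable from U; ignoring the rest: The grammar is stratified — U handles '-' (left-recursive), Z handles '*', L atoms. Each operator has a fixed associativity and precedence level, so every string has one parse.

Unambiguous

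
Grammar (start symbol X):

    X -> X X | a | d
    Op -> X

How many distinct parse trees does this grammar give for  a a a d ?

5

Parse trees for a a a d:
  [X [X a] [X [X a] [X [X a] [X d]]]]
  [X [X a] [X [X [X a] [X a]] [X d]]]
  [X [X [X a] [X a]] [X [X a] [X d]]]
  [X [X [X a] [X [X a] [X a]]] [X d]]
  [X [X [X [X a] [X a]] [X a]] [X d]]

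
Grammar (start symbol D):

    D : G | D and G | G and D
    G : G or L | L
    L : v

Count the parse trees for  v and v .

Parse trees for v and v:
  [D [D [G [L v]]] and [G [L v]]]
  [D [G [L v]] and [D [G [L v]]]]

2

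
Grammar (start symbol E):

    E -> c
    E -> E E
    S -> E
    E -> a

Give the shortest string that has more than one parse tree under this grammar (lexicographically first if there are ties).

a a a

length 1: no string has ≥2 trees
length 2: no string has ≥2 trees
length 3: a a a has 2 parse trees

Two derivations of a a a:
  E ⇒ E E ⇒ E E E ⇒ a E E ⇒ a a E ⇒ a a a
  E ⇒ E E ⇒ a E ⇒ a E E ⇒ a a E ⇒ a a a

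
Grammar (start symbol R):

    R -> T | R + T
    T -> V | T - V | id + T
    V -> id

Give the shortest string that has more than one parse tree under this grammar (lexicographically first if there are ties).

id + id

length 1: no string has ≥2 trees
length 3: id + id has 2 parse trees

Two derivations of id + id:
  R ⇒ T ⇒ id + T ⇒ id + V ⇒ id + id
  R ⇒ R + T ⇒ T + T ⇒ V + T ⇒ id + T ⇒ id + V ⇒ id + id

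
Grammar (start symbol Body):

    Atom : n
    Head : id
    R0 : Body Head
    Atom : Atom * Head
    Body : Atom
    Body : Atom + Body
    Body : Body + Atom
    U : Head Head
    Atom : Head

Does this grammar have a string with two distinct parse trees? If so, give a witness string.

Ambiguous

Witness: id + id

Derivation 1: Body ⇒ Atom + Body ⇒ Head + Body ⇒ id + Body ⇒ id + Atom ⇒ id + Head ⇒ id + id
Derivation 2: Body ⇒ Body + Atom ⇒ Atom + Atom ⇒ Head + Atom ⇒ id + Atom ⇒ id + Head ⇒ id + id

Two distinct leftmost derivations for the same string.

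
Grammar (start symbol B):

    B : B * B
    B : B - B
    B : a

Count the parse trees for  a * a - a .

Parse trees for a * a - a:
  [B [B a] * [B [B a] - [B a]]]
  [B [B [B a] * [B a]] - [B a]]

2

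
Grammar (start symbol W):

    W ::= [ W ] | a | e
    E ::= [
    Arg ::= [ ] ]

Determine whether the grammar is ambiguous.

Only W is reachable from W; ignoring the rest: Each string is a nest of matched brackets around a single atom. An opening bracket forces the recursive rule; an atom forces the base rule.

Unambiguous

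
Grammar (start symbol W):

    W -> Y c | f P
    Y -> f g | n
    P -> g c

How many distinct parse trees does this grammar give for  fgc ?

Parse trees for fgc:
  [W [Y f g] c]
  [W f [P g c]]

2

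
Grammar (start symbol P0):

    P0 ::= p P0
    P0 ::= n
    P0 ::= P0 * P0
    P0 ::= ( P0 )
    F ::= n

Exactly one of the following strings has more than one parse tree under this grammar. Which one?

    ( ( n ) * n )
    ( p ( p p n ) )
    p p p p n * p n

( ( n ) * n ): 1 tree
( p ( p p n ) ): 1 tree
p p p p n * p n: 5 trees

p p p p n * p n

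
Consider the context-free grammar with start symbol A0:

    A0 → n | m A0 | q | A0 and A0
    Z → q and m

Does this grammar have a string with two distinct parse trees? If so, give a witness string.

Witness: m n and n

Derivation 1: A0 ⇒ m A0 ⇒ m A0 and A0 ⇒ m n and A0 ⇒ m n and n
Derivation 2: A0 ⇒ A0 and A0 ⇒ m A0 and A0 ⇒ m n and A0 ⇒ m n and n

Two distinct leftmost derivations for the same string.

Ambiguous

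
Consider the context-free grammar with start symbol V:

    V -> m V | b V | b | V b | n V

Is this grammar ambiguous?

Witness: b b

Derivation 1: V ⇒ b V ⇒ b b
Derivation 2: V ⇒ V b ⇒ b b

Two distinct leftmost derivations for the same string.

Ambiguous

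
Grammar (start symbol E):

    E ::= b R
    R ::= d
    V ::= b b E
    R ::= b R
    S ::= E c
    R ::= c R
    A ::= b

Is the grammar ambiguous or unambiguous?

Unambiguous

Only E, R are reachable from E; ignoring the rest: Restricted to the reachable nonterminals, every rule has the form A → t or A → t B, and no two rules for the same A share a first terminal. The grammar encodes a DFA — one run per string.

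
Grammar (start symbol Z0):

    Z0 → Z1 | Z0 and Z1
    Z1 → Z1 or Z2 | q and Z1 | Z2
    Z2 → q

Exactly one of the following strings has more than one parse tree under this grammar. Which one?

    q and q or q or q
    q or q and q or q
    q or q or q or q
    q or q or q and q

q and q or q or q: 4 trees
q or q and q or q: 1 tree
q or q or q or q: 1 tree
q or q or q and q: 1 tree

q and q or q or q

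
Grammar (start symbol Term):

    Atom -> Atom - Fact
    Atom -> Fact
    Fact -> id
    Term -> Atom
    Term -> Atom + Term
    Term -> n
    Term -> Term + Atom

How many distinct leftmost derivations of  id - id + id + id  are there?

4

Parse trees for id - id + id + id:
  [Term [Atom [Atom [Fact id]] - [Fact id]] + [Term [Atom [Fact id]] + [Term [Atom [Fact id]]]]]
  [Term [Atom [Atom [Fact id]] - [Fact id]] + [Term [Term [Atom [Fact id]]] + [Atom [Fact id]]]]
  [Term [Term [Atom [Atom [Fact id]] - [Fact id]] + [Term [Atom [Fact id]]]] + [Atom [Fact id]]]
  [Term [Term [Term [Atom [Atom [Fact id]] - [Fact id]]] + [Atom [Fact id]]] + [Atom [Fact id]]]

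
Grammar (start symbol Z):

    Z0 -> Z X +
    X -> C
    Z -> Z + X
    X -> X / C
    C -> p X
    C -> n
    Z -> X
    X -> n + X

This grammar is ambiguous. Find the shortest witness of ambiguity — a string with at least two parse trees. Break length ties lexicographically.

length 1: no string has ≥2 trees
length 2: no string has ≥2 trees
length 3: n + n has 2 parse trees

Two derivations of n + n:
  Z ⇒ Z + X ⇒ X + X ⇒ C + X ⇒ n + X ⇒ n + C ⇒ n + n
  Z ⇒ X ⇒ n + X ⇒ n + C ⇒ n + n

n + n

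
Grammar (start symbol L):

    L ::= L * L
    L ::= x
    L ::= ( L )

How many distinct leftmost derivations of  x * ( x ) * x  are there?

2

Parse trees for x * ( x ) * x:
  [L [L x] * [L [L ( [L x] )] * [L x]]]
  [L [L [L x] * [L ( [L x] )]] * [L x]]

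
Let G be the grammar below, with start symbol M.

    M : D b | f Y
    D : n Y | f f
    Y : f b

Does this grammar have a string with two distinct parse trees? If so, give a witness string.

Witness: f f b

Derivation 1: M ⇒ D b ⇒ f f b
Derivation 2: M ⇒ f Y ⇒ f f b

Two distinct leftmost derivations for the same string.

Ambiguous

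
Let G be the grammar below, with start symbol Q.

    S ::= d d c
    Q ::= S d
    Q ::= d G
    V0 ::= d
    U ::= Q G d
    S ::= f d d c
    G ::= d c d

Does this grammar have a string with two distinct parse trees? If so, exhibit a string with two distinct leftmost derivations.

Witness: d d c d

Derivation 1: Q ⇒ S d ⇒ d d c d
Derivation 2: Q ⇒ d G ⇒ d d c d

Two distinct leftmost derivations for the same string.

Ambiguous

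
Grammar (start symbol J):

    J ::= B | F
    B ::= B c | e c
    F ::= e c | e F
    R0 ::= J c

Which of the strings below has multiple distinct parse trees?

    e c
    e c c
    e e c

e c: 2 trees
e c c: 1 tree
e e c: 1 tree

e c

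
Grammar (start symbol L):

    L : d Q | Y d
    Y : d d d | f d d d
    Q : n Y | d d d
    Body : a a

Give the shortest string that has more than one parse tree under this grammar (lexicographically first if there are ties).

length 4: d d d d has 2 parse trees

Two derivations of d d d d:
  L ⇒ d Q ⇒ d d d d
  L ⇒ Y d ⇒ d d d d

d d d d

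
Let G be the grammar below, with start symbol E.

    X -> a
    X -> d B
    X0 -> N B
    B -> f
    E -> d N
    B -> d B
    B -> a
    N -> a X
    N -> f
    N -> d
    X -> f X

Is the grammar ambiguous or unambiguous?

(X0 is unreachable from E, so its rules don't affect L(E).) Restricted to the reachable nonterminals, every rule has the form A → t or A → t B, and no two rules for the same A share a first terminal. The grammar encodes a DFA — one run per string.

Unambiguous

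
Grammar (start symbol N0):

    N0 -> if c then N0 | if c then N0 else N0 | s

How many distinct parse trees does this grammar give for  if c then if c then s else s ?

Parse trees for if c then if c then s else s:
  [N0 if c then [N0 if c then [N0 s] else [N0 s]]]
  [N0 if c then [N0 if c then [N0 s]] else [N0 s]]

2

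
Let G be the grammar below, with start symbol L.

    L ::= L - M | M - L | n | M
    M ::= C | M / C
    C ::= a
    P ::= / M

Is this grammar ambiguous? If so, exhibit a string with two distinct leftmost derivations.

Ambiguous

Witness: a - a

Derivation 1: L ⇒ L - M ⇒ M - M ⇒ C - M ⇒ a - M ⇒ a - C ⇒ a - a
Derivation 2: L ⇒ M - L ⇒ C - L ⇒ a - L ⇒ a - M ⇒ a - C ⇒ a - a

Two distinct leftmost derivations for the same string.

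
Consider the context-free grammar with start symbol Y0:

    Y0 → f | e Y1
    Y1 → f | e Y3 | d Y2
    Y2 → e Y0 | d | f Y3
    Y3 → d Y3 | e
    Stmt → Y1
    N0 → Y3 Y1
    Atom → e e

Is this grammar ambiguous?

(Stmt, N0, Atom are unreachable from Y0, so their rules don't affect L(Y0).) Each reachable nonterminal has at most one production per leading terminal, and all productions are right-linear; the derivation is determined token-by-token.

Unambiguous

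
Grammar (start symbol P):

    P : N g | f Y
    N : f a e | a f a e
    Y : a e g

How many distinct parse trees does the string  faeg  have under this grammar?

2

Parse trees for faeg:
  [P [N f a e] g]
  [P f [Y a e g]]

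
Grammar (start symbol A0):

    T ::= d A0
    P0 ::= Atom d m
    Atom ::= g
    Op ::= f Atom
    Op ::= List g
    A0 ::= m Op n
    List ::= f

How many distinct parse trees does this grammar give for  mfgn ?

Parse trees for mfgn:
  [A0 m [Op f [Atom g]] n]
  [A0 m [Op [List f] g] n]

2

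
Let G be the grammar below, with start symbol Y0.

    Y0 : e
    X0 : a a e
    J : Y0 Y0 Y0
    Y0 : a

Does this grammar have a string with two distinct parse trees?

(X0, J are unreachable from Y0, so their rules don't affect L(Y0).) Restricted to the reachable nonterminals, every rule has the form A → t or A → t B, and no two rules for the same A share a first terminal. The grammar encodes a DFA — one run per string.

Unambiguous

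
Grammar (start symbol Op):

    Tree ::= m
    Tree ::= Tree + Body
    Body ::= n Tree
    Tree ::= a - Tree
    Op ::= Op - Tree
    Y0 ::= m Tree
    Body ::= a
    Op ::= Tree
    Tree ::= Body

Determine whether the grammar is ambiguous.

Ambiguous

Witness: a - a

Derivation 1: Op ⇒ Op - Tree ⇒ Tree - Tree ⇒ Body - Tree ⇒ a - Tree ⇒ a - Body ⇒ a - a
Derivation 2: Op ⇒ Tree ⇒ a - Tree ⇒ a - Body ⇒ a - a

Two distinct leftmost derivations for the same string.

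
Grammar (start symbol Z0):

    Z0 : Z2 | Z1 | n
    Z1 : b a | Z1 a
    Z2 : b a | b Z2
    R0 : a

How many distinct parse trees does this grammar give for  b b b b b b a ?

1

Parse trees for b b b b b b a:
  [Z0 [Z2 b [Z2 b [Z2 b [Z2 b [Z2 b [Z2 b a]]]]]]]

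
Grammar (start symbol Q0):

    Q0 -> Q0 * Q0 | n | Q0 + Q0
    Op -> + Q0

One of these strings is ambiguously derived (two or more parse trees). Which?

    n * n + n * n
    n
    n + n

n * n + n * n: 5 trees
n: 1 tree
n + n: 1 tree

n * n + n * n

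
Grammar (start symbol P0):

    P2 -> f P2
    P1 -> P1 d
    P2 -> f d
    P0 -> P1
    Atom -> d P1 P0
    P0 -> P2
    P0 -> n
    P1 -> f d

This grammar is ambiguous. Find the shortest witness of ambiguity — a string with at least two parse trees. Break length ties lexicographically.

length 1: no string has ≥2 trees
length 2: f d has 2 parse trees

Two derivations of f d:
  P0 ⇒ P1 ⇒ f d
  P0 ⇒ P2 ⇒ f d

f d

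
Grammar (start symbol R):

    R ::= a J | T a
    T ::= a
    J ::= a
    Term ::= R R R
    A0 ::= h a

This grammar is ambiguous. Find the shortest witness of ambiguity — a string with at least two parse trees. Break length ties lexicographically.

length 2: a a has 2 parse trees

Two derivations of a a:
  R ⇒ a J ⇒ a a
  R ⇒ T a ⇒ a a

a a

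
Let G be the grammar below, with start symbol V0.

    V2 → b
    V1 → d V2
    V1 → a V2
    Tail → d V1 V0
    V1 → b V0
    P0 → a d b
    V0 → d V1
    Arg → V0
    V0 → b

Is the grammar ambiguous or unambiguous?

Only V0, V1, V2 are reachable from V0; ignoring the rest: Each reachable nonterminal has at most one production per leading terminal, and all productions are right-linear; the derivation is determined token-by-token.

Unambiguous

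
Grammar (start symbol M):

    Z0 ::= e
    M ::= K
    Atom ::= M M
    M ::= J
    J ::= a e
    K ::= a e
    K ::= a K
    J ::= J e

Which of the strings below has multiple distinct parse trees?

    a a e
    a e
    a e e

a e

a a e: 1 tree
a e: 2 trees
a e e: 1 tree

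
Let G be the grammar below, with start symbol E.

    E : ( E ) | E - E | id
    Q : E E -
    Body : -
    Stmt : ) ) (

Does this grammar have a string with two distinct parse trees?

Ambiguous

Witness: id - id - id

Derivation 1: E ⇒ E - E ⇒ E - E - E ⇒ id - E - E ⇒ id - id - E ⇒ id - id - id
Derivation 2: E ⇒ E - E ⇒ id - E ⇒ id - E - E ⇒ id - id - E ⇒ id - id - id

Two distinct leftmost derivations for the same string.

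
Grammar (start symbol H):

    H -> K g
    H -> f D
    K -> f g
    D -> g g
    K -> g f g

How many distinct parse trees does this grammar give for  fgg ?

Parse trees for fgg:
  [H [K f g] g]
  [H f [D g g]]

2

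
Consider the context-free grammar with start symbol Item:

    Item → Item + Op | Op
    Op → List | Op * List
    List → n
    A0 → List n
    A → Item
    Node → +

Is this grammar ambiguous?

Unambiguous

Only Item, Op, List are reachable from Item; ignoring the rest: The grammar is stratified — Item handles '+' (left-recursive), Op handles '*', List atoms. Each operator has a fixed associativity and precedence level, so every string has one parse.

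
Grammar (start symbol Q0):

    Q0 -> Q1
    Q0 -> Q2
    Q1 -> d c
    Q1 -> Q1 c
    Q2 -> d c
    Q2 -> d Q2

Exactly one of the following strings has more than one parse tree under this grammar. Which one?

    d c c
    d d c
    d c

d c c: 1 tree
d d c: 1 tree
d c: 2 trees

d c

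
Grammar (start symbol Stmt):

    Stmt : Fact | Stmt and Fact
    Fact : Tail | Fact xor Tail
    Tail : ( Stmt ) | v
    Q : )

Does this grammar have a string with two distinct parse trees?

Unambiguous

(Q is unreachable from Stmt, so its rules don't affect L(Stmt).) This is a standard precedence ladder (Stmt over Fact over Tail), with each level left-recursive on its own operator ('and' at Stmt, 'xor' at Fact). That structure is LR(1), hence unambiguous.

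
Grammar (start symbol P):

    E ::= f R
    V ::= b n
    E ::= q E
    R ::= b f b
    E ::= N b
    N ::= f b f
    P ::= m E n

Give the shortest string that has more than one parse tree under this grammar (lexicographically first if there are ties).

m f b f b n

length 6: m f b f b n has 2 parse trees

Two derivations of m f b f b n:
  P ⇒ m E n ⇒ m f R n ⇒ m f b f b n
  P ⇒ m E n ⇒ m N b n ⇒ m f b f b n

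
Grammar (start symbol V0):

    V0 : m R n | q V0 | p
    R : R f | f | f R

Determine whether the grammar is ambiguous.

Ambiguous

Witness: m f f n

Derivation 1: V0 ⇒ m R n ⇒ m R f n ⇒ m f f n
Derivation 2: V0 ⇒ m R n ⇒ m f R n ⇒ m f f n

Two distinct leftmost derivations for the same string.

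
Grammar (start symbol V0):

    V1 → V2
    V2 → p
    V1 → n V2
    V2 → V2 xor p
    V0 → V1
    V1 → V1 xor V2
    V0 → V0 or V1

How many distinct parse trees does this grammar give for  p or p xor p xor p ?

Parse trees for p or p xor p xor p:
  [V0 [V0 [V1 [V2 p]]] or [V1 [V2 [V2 [V2 p] xor p] xor p]]]
  [V0 [V0 [V1 [V2 p]]] or [V1 [V1 [V2 p]] xor [V2 [V2 p] xor p]]]
  [V0 [V0 [V1 [V2 p]]] or [V1 [V1 [V2 [V2 p] xor p]] xor [V2 p]]]
  [V0 [V0 [V1 [V2 p]]] or [V1 [V1 [V1 [V2 p]] xor [V2 p]] xor [V2 p]]]

4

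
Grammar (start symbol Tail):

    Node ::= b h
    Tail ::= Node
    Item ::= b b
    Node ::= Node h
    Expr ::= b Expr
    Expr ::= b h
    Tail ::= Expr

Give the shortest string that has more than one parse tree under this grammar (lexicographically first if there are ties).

length 2: b h has 2 parse trees

Two derivations of b h:
  Tail ⇒ Node ⇒ b h
  Tail ⇒ Expr ⇒ b h

b h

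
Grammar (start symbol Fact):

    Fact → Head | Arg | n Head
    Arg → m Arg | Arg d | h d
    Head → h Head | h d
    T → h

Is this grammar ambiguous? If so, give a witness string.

Ambiguous

Witness: h d

Derivation 1: Fact ⇒ Head ⇒ h d
Derivation 2: Fact ⇒ Arg ⇒ h d

Two distinct leftmost derivations for the same string.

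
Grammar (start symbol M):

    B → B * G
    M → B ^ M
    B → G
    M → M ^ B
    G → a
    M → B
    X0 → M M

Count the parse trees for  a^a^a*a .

Parse trees for a^a^a*a:
  [M [B [G a]] ^ [M [B [G a]] ^ [M [B [B [G a]] * [G a]]]]]
  [M [B [G a]] ^ [M [M [B [G a]]] ^ [B [B [G a]] * [G a]]]]
  [M [M [B [G a]] ^ [M [B [G a]]]] ^ [B [B [G a]] * [G a]]]
  [M [M [M [B [G a]]] ^ [B [G a]]] ^ [B [B [G a]] * [G a]]]

4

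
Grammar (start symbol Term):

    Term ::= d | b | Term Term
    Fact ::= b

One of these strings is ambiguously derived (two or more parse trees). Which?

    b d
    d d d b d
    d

d d d b d

b d: 1 tree
d d d b d: 14 trees
d: 1 tree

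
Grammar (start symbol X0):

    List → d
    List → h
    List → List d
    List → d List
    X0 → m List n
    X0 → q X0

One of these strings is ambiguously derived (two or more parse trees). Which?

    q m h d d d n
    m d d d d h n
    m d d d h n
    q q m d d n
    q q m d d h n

q m h d d d n: 1 tree
m d d d d h n: 1 tree
m d d d h n: 1 tree
q q m d d n: 2 trees
q q m d d h n: 1 tree

q q m d d n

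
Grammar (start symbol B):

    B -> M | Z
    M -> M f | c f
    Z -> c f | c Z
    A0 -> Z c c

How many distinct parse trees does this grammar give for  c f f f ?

Parse trees for c f f f:
  [B [M [M [M c f] f] f]]

1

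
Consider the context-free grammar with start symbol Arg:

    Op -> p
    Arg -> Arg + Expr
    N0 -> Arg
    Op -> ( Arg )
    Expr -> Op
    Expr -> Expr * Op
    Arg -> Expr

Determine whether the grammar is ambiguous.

(N0 is unreachable from Arg, so its rules don't affect L(Arg).) Arg → Arg + Expr | Expr  ;  Expr → Expr * Op | Op  — a left-associative chain with Op at the bottom. Each string factors uniquely by precedence.

Unambiguous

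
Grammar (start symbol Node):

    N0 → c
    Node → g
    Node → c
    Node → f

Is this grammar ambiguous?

Unambiguous

Only Node is reachable from Node; ignoring the rest: Each reachable nonterminal has at most one production per leading terminal, and all productions are right-linear; the derivation is determined token-by-token.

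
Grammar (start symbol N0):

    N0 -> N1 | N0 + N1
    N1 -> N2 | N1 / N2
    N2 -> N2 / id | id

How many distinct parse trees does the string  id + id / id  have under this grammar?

2

Parse trees for id + id / id:
  [N0 [N0 [N1 [N2 id]]] + [N1 [N2 [N2 id] / id]]]
  [N0 [N0 [N1 [N2 id]]] + [N1 [N1 [N2 id]] / [N2 id]]]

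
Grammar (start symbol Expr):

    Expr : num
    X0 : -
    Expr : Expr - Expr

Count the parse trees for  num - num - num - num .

5

Parse trees for num - num - num - num:
  [Expr [Expr num] - [Expr [Expr num] - [Expr [Expr num] - [Expr num]]]]
  [Expr [Expr num] - [Expr [Expr [Expr num] - [Expr num]] - [Expr num]]]
  [Expr [Expr [Expr num] - [Expr num]] - [Expr [Expr num] - [Expr num]]]
  [Expr [Expr [Expr num] - [Expr [Expr num] - [Expr num]]] - [Expr num]]
  [Expr [Expr [Expr [Expr num] - [Expr num]] - [Expr num]] - [Expr num]]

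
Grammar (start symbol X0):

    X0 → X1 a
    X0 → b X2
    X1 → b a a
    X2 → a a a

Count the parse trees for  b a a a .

Parse trees for b a a a:
  [X0 [X1 b a a] a]
  [X0 b [X2 a a a]]

2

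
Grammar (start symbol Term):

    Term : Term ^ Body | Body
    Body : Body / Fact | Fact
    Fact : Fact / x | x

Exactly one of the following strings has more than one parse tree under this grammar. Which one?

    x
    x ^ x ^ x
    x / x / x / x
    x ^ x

x / x / x / x

x: 1 tree
x ^ x ^ x: 1 tree
x / x / x / x: 8 trees
x ^ x: 1 tree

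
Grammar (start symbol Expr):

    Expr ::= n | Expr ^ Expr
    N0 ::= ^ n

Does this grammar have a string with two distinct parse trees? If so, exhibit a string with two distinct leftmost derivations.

Ambiguous

Witness: n ^ n ^ n

Derivation 1: Expr ⇒ Expr ^ Expr ⇒ n ^ Expr ⇒ n ^ Expr ^ Expr ⇒ n ^ n ^ Expr ⇒ n ^ n ^ n
Derivation 2: Expr ⇒ Expr ^ Expr ⇒ Expr ^ Expr ^ Expr ⇒ n ^ Expr ^ Expr ⇒ n ^ n ^ Expr ⇒ n ^ n ^ n

Two distinct leftmost derivations for the same string.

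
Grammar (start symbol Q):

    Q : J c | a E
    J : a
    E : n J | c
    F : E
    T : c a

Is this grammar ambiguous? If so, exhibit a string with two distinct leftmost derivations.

Witness: a c

Derivation 1: Q ⇒ J c ⇒ a c
Derivation 2: Q ⇒ a E ⇒ a c

Two distinct leftmost derivations for the same string.

Ambiguous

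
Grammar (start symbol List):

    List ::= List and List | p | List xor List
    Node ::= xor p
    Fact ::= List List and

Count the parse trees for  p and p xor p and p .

Parse trees for p and p xor p and p:
  [List [List p] and [List [List [List p] xor [List p]] and [List p]]]
  [List [List p] and [List [List p] xor [List [List p] and [List p]]]]
  [List [List [List p] and [List [List p] xor [List p]]] and [List p]]
  [List [List [List [List p] and [List p]] xor [List p]] and [List p]]
  [List [List [List p] and [List p]] xor [List [List p] and [List p]]]

5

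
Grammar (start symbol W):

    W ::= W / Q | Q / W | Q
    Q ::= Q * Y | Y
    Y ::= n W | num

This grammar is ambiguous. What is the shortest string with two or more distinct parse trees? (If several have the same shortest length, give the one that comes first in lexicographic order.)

length 1: no string has ≥2 trees
length 2: no string has ≥2 trees
length 3: num / num has 2 parse trees

Two derivations of num / num:
  W ⇒ W / Q ⇒ Q / Q ⇒ Y / Q ⇒ num / Q ⇒ num / Y ⇒ num / num
  W ⇒ Q / W ⇒ Y / W ⇒ num / W ⇒ num / Q ⇒ num / Y ⇒ num / num

num / num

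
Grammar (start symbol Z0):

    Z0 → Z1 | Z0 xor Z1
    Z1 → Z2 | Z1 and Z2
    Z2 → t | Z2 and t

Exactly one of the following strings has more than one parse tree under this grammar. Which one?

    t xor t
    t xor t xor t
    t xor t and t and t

t xor t: 1 tree
t xor t xor t: 1 tree
t xor t and t and t: 4 trees

t xor t and t and t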